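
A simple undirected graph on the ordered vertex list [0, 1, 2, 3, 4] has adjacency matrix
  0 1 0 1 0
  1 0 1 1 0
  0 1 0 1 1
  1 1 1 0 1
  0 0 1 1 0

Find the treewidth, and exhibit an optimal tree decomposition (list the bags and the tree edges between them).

Treewidth 2.
Bags: B1 = {0, 1, 3}  B2 = {1, 2, 3}  B3 = {2, 3, 4}
Tree: B1–B2, B2–B3

Each bag holds 3 vertices, so the decomposition has width 2, which upper-bounds the treewidth. Conversely, {0, 1, 3} is a clique of size 3, and the vertices of any clique must share a bag in every tree decomposition; so some bag has ≥ 3 vertices and tw(G) ≥ 2. Combining the bounds, tw(G) = 2.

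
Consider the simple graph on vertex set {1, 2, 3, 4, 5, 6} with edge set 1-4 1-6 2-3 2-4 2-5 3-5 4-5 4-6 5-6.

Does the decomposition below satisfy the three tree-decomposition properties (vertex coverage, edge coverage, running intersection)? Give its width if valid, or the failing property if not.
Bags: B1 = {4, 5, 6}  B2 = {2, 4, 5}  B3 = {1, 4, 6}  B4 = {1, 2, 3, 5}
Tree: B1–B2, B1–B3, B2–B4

A tree decomposition must satisfy three properties: every vertex lies in some bag; for every edge, both endpoints lie together in some bag; and for every vertex, the bags containing it form a connected subtree. Here bags containing vertex 1 are not connected in the tree, so the decomposition is invalid.

No — bags containing vertex 1 are not connected in the tree.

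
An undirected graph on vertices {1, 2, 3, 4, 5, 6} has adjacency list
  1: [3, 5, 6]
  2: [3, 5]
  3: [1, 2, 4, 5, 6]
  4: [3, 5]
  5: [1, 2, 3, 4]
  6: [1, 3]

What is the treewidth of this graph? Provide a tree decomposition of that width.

Each bag holds 3 vertices, so the decomposition has width 2, which upper-bounds the treewidth. On the other hand G contains the 3-clique {1, 3, 5}. A clique must lie in a single bag of any decomposition, so no decomposition can have width below 2. Combining the bounds, tw(G) = 2.

Treewidth 2.
One such decomposition:
Bags: B1 = {2, 3, 5}  B2 = {3, 4, 5}  B3 = {1, 3, 5}  B4 = {1, 3, 6}
Tree: B1–B2, B1–B3, B3–B4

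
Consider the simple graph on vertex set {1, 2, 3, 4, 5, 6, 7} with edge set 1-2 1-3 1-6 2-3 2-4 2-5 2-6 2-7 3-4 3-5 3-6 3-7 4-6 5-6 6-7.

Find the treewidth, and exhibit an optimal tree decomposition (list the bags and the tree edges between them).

Each bag holds 4 vertices, so the decomposition has width 3, which upper-bounds the treewidth. Conversely, {1, 2, 3, 6} is a clique of size 4, and the vertices of any clique must share a bag in every tree decomposition; so some bag has ≥ 4 vertices and tw(G) ≥ 3. Hence tw(G) = 3 exactly.

Treewidth 3.
Bags: B1 = {2, 3, 6, 7}  B2 = {2, 3, 4, 6}  B3 = {2, 3, 5, 6}  B4 = {1, 2, 3, 6}
Tree: B1–B2, B1–B3, B3–B4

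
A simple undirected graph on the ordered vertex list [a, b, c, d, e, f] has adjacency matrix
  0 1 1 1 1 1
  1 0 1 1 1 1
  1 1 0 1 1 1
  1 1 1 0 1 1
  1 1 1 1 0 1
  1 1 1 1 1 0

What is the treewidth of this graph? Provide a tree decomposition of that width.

Treewidth 5.
One such decomposition:
Bags: B1 = {a, b, c, d, e, f}
Tree: (single bag)

With just one bag of size 6, the width is 6 − 1 = 5, so tw(G) ≤ 5. Conversely, {a, b, c, d, e, f} is a clique of size 6, and the vertices of any clique must share a bag in every tree decomposition; so some bag has ≥ 6 vertices and tw(G) ≥ 5. The upper and lower bounds meet at 5, so that is the treewidth.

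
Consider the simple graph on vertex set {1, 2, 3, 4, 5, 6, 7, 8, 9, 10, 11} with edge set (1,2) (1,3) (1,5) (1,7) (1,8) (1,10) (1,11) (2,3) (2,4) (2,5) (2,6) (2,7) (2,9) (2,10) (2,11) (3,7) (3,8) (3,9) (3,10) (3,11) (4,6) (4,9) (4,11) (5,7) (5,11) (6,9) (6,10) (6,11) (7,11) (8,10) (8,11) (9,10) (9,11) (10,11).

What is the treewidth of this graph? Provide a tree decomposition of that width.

Treewidth 4.
One optimal decomposition is:
Bags: B1 = {1, 2, 3, 10, 11}  B2 = {1, 3, 8, 10, 11}  B3 = {1, 2, 3, 7, 11}  B4 = {2, 3, 9, 10, 11}  B5 = {2, 6, 9, 10, 11}  B6 = {2, 4, 6, 9, 11}  B7 = {1, 2, 5, 7, 11}
Tree: B1–B2, B1–B3, B1–B4, B4–B5, B5–B6, B3–B7

Every bag has size at most 5, so the width is 5 − 1 = 4 and tw(G) ≤ 4. For the lower bound, the 5 vertices {1, 3, 8, 10, 11} are pairwise adjacent, and any tree decomposition puts a clique entirely inside one bag — forcing width ≥ 4. The upper and lower bounds meet at 4, so that is the treewidth.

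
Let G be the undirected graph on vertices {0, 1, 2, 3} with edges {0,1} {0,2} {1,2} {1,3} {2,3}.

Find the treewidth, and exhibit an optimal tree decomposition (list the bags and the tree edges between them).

Treewidth 2.
One such decomposition:
Bags: B1 = {0, 1, 2}  B2 = {1, 2, 3}
Tree: B1–B2

Every bag has size at most 3, so the width is 3 − 1 = 2 and tw(G) ≤ 2. On the other hand G contains the 3-clique {0, 1, 2}. A clique must lie in a single bag of any decomposition, so no decomposition can have width below 2. Therefore the treewidth is 2.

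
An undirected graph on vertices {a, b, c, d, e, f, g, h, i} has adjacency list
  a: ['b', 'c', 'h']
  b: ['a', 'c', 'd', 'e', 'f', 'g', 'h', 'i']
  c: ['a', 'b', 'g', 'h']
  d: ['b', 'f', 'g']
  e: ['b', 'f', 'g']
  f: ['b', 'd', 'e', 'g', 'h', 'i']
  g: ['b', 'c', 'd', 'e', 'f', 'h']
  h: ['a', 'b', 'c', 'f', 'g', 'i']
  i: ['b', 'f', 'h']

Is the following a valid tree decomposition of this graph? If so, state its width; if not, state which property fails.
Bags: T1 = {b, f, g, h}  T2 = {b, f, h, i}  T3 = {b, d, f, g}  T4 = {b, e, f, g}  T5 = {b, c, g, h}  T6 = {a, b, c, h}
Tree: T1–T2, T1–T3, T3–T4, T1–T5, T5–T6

Every vertex of G appears in some bag (union = {a, b, c, d, e, f, g, h, i}); every edge is covered by a bag; and for each vertex v the set of bags containing v is connected in the bag tree. The decomposition is therefore valid. The largest bag has 4 vertices, so the width is 3.

Yes; width 3.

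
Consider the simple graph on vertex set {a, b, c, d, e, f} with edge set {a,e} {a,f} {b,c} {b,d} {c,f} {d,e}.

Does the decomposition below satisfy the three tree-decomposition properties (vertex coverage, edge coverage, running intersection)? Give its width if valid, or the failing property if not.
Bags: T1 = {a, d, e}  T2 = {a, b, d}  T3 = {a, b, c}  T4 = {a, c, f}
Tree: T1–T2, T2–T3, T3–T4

Yes; width 2.

Vertex coverage: the bags together contain {a, b, c, d, e, f}, the full vertex set. Edge coverage: each edge of G has both endpoints in at least one bag. Running intersection: for every vertex, the bags containing it form a connected subtree. All three properties hold, so this is a valid tree decomposition of width max|bag| − 1 = 2, and hence tw(G) ≤ 2.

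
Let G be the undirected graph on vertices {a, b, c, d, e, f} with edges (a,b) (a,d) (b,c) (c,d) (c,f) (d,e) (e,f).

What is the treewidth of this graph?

2

A width-2 tree decomposition is:
Bags: B1 = {a, b, c}  B2 = {a, c, d}  B3 = {c, d, f}  B4 = {d, e, f}
Tree: B1–B2, B2–B3, B3–B4
Every bag has size at most 3, so the width is 3 − 1 = 2 and tw(G) ≤ 2. For the lower bound, G contains the cycle b–a–d–c–b, so G is not a forest; only forests have treewidth ≤ 1, hence tw(G) ≥ 2. Hence tw(G) = 2 exactly.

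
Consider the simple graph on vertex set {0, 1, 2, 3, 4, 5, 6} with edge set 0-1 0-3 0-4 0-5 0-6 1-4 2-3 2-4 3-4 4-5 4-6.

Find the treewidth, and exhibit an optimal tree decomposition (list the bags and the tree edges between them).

Every bag has size at most 3, so the width is 3 − 1 = 2 and tw(G) ≤ 2. For the lower bound, the 3 vertices {0, 1, 4} are pairwise adjacent, and any tree decomposition puts a clique entirely inside one bag — forcing width ≥ 2. Hence tw(G) = 2 exactly.

Treewidth 2.
Bags: B1 = {0, 4, 6}  B2 = {0, 3, 4}  B3 = {0, 1, 4}  B4 = {0, 4, 5}  B5 = {2, 3, 4}
Tree: B1–B2, B1–B3, B2–B4, B2–B5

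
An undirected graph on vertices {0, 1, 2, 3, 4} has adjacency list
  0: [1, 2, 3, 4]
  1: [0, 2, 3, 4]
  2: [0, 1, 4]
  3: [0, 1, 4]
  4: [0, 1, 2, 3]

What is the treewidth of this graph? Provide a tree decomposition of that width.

Treewidth 3.
One such decomposition:
Bags: B1 = {0, 1, 2, 4}  B2 = {0, 1, 3, 4}
Tree: B1–B2

The largest bag has 4 vertices, giving width 3; this decomposition certifies tw(G) ≤ 3. On the other hand G contains the 4-clique {0, 1, 2, 4}. A clique must lie in a single bag of any decomposition, so no decomposition can have width below 3. The upper and lower bounds meet at 3, so that is the treewidth.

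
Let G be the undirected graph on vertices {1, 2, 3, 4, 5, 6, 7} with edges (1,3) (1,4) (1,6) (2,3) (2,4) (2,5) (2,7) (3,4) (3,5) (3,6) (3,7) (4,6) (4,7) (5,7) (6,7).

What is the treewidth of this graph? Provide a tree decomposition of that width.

Treewidth 3.
One such decomposition:
Bags: B1 = {3, 4, 6, 7}  B2 = {2, 3, 4, 7}  B3 = {2, 3, 5, 7}  B4 = {1, 3, 4, 6}
Tree: B1–B2, B2–B3, B1–B4

Each bag holds 4 vertices, so the decomposition has width 3, which upper-bounds the treewidth. For the lower bound, the 4 vertices {2, 3, 4, 7} are pairwise adjacent, and any tree decomposition puts a clique entirely inside one bag — forcing width ≥ 3. The upper and lower bounds meet at 3, so that is the treewidth.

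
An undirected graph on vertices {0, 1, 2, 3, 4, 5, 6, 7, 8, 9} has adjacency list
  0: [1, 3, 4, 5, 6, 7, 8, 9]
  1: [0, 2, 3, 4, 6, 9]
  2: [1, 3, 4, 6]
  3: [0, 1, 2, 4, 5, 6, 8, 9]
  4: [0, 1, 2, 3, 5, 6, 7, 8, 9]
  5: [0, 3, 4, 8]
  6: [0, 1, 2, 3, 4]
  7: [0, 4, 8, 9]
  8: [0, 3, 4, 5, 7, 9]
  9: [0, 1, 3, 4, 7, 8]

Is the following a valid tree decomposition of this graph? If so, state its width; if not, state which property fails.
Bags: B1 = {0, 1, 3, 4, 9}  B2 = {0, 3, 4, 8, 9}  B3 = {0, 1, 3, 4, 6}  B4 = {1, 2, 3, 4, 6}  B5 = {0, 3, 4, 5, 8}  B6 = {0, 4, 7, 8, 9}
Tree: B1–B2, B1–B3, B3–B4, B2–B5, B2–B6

Vertex coverage: the bags together contain {0, 1, 2, 3, 4, 5, 6, 7, 8, 9}, the full vertex set. Edge coverage: each edge of G has both endpoints in at least one bag. Running intersection: for every vertex, the bags containing it form a connected subtree. All three properties hold, so this is a valid tree decomposition of width max|bag| − 1 = 4, and hence tw(G) ≤ 4.

Yes; width 4.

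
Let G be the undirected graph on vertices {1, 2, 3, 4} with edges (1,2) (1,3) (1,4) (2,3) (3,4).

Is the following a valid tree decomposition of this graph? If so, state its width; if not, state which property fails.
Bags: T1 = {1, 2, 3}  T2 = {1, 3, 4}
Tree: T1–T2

Yes; width 2.

Every vertex of G appears in some bag (union = {1, 2, 3, 4}); every edge is covered by a bag; and for each vertex v the set of bags containing v is connected in the bag tree. The decomposition is therefore valid. The largest bag has 3 vertices, so the width is 2.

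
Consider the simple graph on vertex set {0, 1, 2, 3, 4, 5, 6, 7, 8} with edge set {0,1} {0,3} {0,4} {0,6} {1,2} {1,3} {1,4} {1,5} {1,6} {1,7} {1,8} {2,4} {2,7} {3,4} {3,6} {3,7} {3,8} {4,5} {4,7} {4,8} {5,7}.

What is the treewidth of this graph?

A width-3 tree decomposition is:
Bags: B1 = {0, 1, 3, 4}  B2 = {1, 3, 4, 8}  B3 = {1, 3, 4, 7}  B4 = {1, 4, 5, 7}  B5 = {1, 2, 4, 7}  B6 = {0, 1, 3, 6}
Tree: B1–B2, B1–B3, B3–B4, B3–B5, B1–B6
Every bag has size at most 4, so the width is 4 − 1 = 3 and tw(G) ≤ 3. Conversely, {1, 2, 4, 7} is a clique of size 4, and the vertices of any clique must share a bag in every tree decomposition; so some bag has ≥ 4 vertices and tw(G) ≥ 3. Combining the bounds, tw(G) = 3.

3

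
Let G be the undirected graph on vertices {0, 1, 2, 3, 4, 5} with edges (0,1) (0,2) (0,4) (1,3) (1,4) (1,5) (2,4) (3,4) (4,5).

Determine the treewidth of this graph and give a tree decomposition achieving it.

Treewidth 2.
One optimal decomposition is:
Bags: B1 = {0, 2, 4}  B2 = {0, 1, 4}  B3 = {1, 4, 5}  B4 = {1, 3, 4}
Tree: B1–B2, B2–B3, B3–B4

The largest bag has 3 vertices, giving width 2; this decomposition certifies tw(G) ≤ 2. Conversely, {0, 1, 4} is a clique of size 3, and the vertices of any clique must share a bag in every tree decomposition; so some bag has ≥ 3 vertices and tw(G) ≥ 2. Hence tw(G) = 2 exactly.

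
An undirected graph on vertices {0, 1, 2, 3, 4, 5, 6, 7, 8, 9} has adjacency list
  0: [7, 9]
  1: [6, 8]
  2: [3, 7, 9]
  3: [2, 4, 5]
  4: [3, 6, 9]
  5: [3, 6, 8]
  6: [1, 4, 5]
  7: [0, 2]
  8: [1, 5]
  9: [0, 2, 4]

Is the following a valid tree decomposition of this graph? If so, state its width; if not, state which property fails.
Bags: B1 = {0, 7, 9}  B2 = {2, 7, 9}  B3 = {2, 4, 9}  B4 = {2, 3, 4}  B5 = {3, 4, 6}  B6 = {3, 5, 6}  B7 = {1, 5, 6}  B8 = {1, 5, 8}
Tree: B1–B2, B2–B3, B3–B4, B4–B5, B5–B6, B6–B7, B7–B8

Checking the three conditions: (i) the bags cover all of {0, 1, 2, 3, 4, 5, 6, 7, 8, 9}; (ii) for each edge, some bag contains both endpoints; (iii) the bags containing any fixed vertex form a subtree. All hold, so the decomposition is valid with width 3 − 1 = 2.

Yes; width 2.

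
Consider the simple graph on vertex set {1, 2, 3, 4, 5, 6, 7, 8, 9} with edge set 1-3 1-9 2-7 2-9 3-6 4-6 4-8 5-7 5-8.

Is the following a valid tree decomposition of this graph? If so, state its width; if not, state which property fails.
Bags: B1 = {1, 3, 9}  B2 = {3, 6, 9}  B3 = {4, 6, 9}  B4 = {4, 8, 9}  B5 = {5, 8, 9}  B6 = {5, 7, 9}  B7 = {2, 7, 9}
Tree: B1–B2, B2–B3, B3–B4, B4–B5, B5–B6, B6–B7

Vertex coverage: the bags together contain {1, 2, 3, 4, 5, 6, 7, 8, 9}, the full vertex set. Edge coverage: each edge of G has both endpoints in at least one bag. Running intersection: for every vertex, the bags containing it form a connected subtree. All three properties hold, so this is a valid tree decomposition of width max|bag| − 1 = 2, and hence tw(G) ≤ 2.

Yes; width 2.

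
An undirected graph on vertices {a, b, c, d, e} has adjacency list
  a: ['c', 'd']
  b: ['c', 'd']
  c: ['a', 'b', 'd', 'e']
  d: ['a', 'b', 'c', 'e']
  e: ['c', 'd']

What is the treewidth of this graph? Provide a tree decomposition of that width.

Each bag holds 3 vertices, so the decomposition has width 2, which upper-bounds the treewidth. For the lower bound, the 3 vertices {c, d, e} are pairwise adjacent, and any tree decomposition puts a clique entirely inside one bag — forcing width ≥ 2. The upper and lower bounds meet at 2, so that is the treewidth.

Treewidth 2.
Bags: B1 = {c, d, e}  B2 = {a, c, d}  B3 = {b, c, d}
Tree: B1–B2, B2–B3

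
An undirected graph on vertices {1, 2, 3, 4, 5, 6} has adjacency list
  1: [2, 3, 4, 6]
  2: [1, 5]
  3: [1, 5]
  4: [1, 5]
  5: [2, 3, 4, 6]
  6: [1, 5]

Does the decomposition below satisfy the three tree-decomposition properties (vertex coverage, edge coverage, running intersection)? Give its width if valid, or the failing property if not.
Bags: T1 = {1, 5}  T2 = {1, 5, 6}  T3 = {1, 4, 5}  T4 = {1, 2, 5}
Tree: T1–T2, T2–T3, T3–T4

No — vertex 3 appears in no bag.

A tree decomposition must satisfy three properties: every vertex lies in some bag; for every edge, both endpoints lie together in some bag; and for every vertex, the bags containing it form a connected subtree. Here vertex 3 appears in no bag, so the decomposition is invalid.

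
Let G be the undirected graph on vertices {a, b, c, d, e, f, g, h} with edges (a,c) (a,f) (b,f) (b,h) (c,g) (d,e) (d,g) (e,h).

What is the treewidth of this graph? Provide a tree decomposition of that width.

Treewidth 2.
One such decomposition:
Bags: B1 = {d, e, g}  B2 = {e, g, h}  B3 = {b, g, h}  B4 = {b, f, g}  B5 = {a, f, g}  B6 = {a, c, g}
Tree: B1–B2, B2–B3, B3–B4, B4–B5, B5–B6

Every bag has size at most 3, so the width is 3 − 1 = 2 and tw(G) ≤ 2. Since g–d–e–h–b–f–a–c–g is a cycle in G, G is not acyclic. Forests are exactly the graphs of treewidth ≤ 1, so tw(G) ≥ 2. Hence tw(G) = 2 exactly.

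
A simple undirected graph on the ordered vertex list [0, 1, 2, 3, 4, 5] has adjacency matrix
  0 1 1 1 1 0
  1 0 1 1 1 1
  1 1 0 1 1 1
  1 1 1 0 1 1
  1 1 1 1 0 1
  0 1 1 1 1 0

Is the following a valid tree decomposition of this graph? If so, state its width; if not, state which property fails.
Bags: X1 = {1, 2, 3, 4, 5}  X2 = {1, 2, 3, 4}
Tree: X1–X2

No — vertex 0 appears in no bag.

A tree decomposition must satisfy three properties: every vertex lies in some bag; for every edge, both endpoints lie together in some bag; and for every vertex, the bags containing it form a connected subtree. Here vertex 0 appears in no bag, so the decomposition is invalid.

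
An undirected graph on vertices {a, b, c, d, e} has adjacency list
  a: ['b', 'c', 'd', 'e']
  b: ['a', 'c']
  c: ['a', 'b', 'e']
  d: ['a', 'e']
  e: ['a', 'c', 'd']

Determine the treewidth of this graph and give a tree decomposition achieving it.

Treewidth 2.
One optimal decomposition is:
Bags: B1 = {a, d, e}  B2 = {a, c, e}  B3 = {a, b, c}
Tree: B1–B2, B2–B3

Every bag has size at most 3, so the width is 3 − 1 = 2 and tw(G) ≤ 2. Conversely, {a, d, e} is a clique of size 3, and the vertices of any clique must share a bag in every tree decomposition; so some bag has ≥ 3 vertices and tw(G) ≥ 2. Hence tw(G) = 2 exactly.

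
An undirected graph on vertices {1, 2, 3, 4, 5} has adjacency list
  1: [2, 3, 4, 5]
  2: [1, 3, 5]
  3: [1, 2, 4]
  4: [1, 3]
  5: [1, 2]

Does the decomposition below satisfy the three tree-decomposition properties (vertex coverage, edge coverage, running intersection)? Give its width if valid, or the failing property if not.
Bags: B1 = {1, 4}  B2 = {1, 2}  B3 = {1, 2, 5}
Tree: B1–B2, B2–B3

No — vertex 3 appears in no bag.

A tree decomposition must satisfy three properties: every vertex lies in some bag; for every edge, both endpoints lie together in some bag; and for every vertex, the bags containing it form a connected subtree. Here vertex 3 appears in no bag, so the decomposition is invalid.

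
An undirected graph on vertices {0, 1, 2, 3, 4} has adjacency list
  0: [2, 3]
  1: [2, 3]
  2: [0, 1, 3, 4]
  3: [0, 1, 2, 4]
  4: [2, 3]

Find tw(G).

A width-2 tree decomposition is:
Bags: B1 = {2, 3, 4}  B2 = {0, 2, 3}  B3 = {1, 2, 3}
Tree: B1–B2, B1–B3
Every bag has size at most 3, so the width is 3 − 1 = 2 and tw(G) ≤ 2. Conversely, {0, 2, 3} is a clique of size 3, and the vertices of any clique must share a bag in every tree decomposition; so some bag has ≥ 3 vertices and tw(G) ≥ 2. Hence tw(G) = 2 exactly.

2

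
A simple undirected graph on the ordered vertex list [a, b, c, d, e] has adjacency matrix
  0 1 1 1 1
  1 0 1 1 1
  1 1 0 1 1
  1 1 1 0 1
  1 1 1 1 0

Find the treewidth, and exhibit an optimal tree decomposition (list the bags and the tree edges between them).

A single bag containing all 5 vertices is trivially a valid decomposition of width 4. For the lower bound, the 5 vertices {a, b, c, d, e} are pairwise adjacent, and any tree decomposition puts a clique entirely inside one bag — forcing width ≥ 4. The upper and lower bounds meet at 4, so that is the treewidth.

Treewidth 4.
One such decomposition:
Bags: B1 = {a, b, c, d, e}
Tree: (single bag)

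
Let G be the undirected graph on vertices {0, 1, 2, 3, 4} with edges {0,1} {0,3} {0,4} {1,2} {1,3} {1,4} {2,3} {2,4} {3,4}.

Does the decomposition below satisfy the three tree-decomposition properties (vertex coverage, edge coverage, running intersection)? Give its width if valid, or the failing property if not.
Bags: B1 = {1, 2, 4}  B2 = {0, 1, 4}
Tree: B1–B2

A tree decomposition must satisfy three properties: every vertex lies in some bag; for every edge, both endpoints lie together in some bag; and for every vertex, the bags containing it form a connected subtree. Here vertex 3 appears in no bag, so the decomposition is invalid.

No — vertex 3 appears in no bag.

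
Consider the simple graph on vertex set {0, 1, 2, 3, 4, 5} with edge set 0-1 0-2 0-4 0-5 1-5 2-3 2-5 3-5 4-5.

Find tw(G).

2

A width-2 tree decomposition is:
Bags: B1 = {0, 2, 5}  B2 = {0, 4, 5}  B3 = {0, 1, 5}  B4 = {2, 3, 5}
Tree: B1–B2, B2–B3, B1–B4
The largest bag has 3 vertices, giving width 2; this decomposition certifies tw(G) ≤ 2. On the other hand G contains the 3-clique {0, 1, 5}. A clique must lie in a single bag of any decomposition, so no decomposition can have width below 2. Hence tw(G) = 2 exactly.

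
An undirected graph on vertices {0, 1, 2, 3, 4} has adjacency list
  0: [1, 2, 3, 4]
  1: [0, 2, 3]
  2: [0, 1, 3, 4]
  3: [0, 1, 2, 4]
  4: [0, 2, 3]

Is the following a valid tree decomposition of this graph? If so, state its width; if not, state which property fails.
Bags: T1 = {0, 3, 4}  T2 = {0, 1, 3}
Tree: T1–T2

A tree decomposition must satisfy three properties: every vertex lies in some bag; for every edge, both endpoints lie together in some bag; and for every vertex, the bags containing it form a connected subtree. Here vertex 2 appears in no bag, so the decomposition is invalid.

No — vertex 2 appears in no bag.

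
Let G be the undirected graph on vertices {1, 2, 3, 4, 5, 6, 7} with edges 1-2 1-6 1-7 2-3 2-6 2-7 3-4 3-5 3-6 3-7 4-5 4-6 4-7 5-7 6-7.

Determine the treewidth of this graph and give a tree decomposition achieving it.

The largest bag has 4 vertices, giving width 3; this decomposition certifies tw(G) ≤ 3. Conversely, {1, 2, 6, 7} is a clique of size 4, and the vertices of any clique must share a bag in every tree decomposition; so some bag has ≥ 4 vertices and tw(G) ≥ 3. The upper and lower bounds meet at 3, so that is the treewidth.

Treewidth 3.
One such decomposition:
Bags: B1 = {1, 2, 6, 7}  B2 = {2, 3, 6, 7}  B3 = {3, 4, 6, 7}  B4 = {3, 4, 5, 7}
Tree: B1–B2, B2–B3, B3–B4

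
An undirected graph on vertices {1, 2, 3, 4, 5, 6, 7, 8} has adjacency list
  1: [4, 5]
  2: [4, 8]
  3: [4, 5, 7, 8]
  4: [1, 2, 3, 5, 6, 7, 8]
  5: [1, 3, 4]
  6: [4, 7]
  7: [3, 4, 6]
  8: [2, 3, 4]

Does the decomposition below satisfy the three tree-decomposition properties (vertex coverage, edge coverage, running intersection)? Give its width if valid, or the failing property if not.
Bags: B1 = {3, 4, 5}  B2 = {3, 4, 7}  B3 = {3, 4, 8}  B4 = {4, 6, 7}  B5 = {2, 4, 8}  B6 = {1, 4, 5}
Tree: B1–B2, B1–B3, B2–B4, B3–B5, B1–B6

Yes; width 2.

Checking the three conditions: (i) the bags cover all of {1, 2, 3, 4, 5, 6, 7, 8}; (ii) for each edge, some bag contains both endpoints; (iii) the bags containing any fixed vertex form a subtree. All hold, so the decomposition is valid with width 3 − 1 = 2.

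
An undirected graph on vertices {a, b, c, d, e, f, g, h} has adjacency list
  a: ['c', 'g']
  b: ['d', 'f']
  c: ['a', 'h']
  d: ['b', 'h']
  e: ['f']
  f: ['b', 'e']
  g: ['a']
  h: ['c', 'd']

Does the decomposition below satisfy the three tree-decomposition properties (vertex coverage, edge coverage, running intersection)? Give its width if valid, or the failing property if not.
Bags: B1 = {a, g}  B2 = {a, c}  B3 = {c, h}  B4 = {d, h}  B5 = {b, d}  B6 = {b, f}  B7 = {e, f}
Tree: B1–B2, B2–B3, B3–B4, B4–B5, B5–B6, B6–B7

Yes; width 1.

Checking the three conditions: (i) the bags cover all of {a, b, c, d, e, f, g, h}; (ii) for each edge, some bag contains both endpoints; (iii) the bags containing any fixed vertex form a subtree. All hold, so the decomposition is valid with width 2 − 1 = 1.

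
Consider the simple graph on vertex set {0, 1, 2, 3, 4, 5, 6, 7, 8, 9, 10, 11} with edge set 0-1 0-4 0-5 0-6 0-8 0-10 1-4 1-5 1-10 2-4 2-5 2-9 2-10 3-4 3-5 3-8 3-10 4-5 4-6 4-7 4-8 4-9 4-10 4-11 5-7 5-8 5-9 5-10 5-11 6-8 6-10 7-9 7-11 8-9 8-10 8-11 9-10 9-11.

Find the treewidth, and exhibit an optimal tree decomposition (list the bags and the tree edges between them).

Treewidth 4.
Bags: B1 = {0, 4, 5, 8, 10}  B2 = {0, 1, 4, 5, 10}  B3 = {4, 5, 8, 9, 10}  B4 = {2, 4, 5, 9, 10}  B5 = {4, 5, 8, 9, 11}  B6 = {3, 4, 5, 8, 10}  B7 = {4, 5, 7, 9, 11}  B8 = {0, 4, 6, 8, 10}
Tree: B1–B2, B1–B3, B3–B4, B3–B5, B3–B6, B5–B7, B1–B8

Each bag holds 5 vertices, so the decomposition has width 4, which upper-bounds the treewidth. On the other hand G contains the 5-clique {0, 4, 5, 8, 10}. A clique must lie in a single bag of any decomposition, so no decomposition can have width below 4. Hence tw(G) = 4 exactly.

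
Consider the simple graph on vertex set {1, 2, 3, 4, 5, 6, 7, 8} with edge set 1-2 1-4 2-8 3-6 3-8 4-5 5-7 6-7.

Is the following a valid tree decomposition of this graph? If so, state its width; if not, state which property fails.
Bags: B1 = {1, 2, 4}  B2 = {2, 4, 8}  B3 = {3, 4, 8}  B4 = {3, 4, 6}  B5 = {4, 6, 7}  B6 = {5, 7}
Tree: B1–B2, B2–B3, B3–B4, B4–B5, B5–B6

A tree decomposition must satisfy three properties: every vertex lies in some bag; for every edge, both endpoints lie together in some bag; and for every vertex, the bags containing it form a connected subtree. Here edge (4,5) lies in no bag, so the decomposition is invalid.

No — edge (4,5) lies in no bag.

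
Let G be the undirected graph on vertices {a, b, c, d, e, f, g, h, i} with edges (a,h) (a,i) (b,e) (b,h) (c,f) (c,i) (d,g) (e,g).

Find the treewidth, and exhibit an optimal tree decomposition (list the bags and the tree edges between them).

Treewidth 1.
One such decomposition:
Bags: B1 = {d, g}  B2 = {e, g}  B3 = {b, e}  B4 = {b, h}  B5 = {a, h}  B6 = {a, i}  B7 = {c, i}  B8 = {c, f}
Tree: B1–B2, B2–B3, B3–B4, B4–B5, B5–B6, B6–B7, B7–B8

The largest bag has 2 vertices, giving width 1; this decomposition certifies tw(G) ≤ 1. Any graph with an edge has treewidth ≥ 1, and G has the edge d–g. Therefore the treewidth is 1.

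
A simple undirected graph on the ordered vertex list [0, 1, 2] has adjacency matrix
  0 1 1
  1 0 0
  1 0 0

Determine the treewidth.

A width-1 tree decomposition is:
Bags: B1 = {0, 2}  B2 = {0, 1}
Tree: B1–B2
Every bag has size at most 2, so the width is 2 − 1 = 1 and tw(G) ≤ 1. Since G has at least one edge (e.g. 0–2), it is not an edgeless graph, so tw(G) ≥ 1. Therefore the treewidth is 1.

1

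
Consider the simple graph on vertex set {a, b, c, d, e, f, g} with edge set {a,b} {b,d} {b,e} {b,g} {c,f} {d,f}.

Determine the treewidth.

A width-1 tree decomposition is:
Bags: B1 = {b, d}  B2 = {b, e}  B3 = {b, g}  B4 = {d, f}  B5 = {a, b}  B6 = {c, f}
Tree: B1–B2, B1–B3, B1–B4, B3–B5, B4–B6
Each bag holds 2 vertices, so the decomposition has width 1, which upper-bounds the treewidth. Any graph with an edge has treewidth ≥ 1, and G has the edge d–b. Combining the bounds, tw(G) = 1.

1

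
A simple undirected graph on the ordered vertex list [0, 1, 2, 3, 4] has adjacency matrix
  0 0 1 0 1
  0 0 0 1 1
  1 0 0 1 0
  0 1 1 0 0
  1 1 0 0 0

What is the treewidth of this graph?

2

A width-2 tree decomposition is:
Bags: B1 = {0, 2, 3}  B2 = {0, 1, 3}  B3 = {0, 1, 4}
Tree: B1–B2, B2–B3
The largest bag has 3 vertices, giving width 2; this decomposition certifies tw(G) ≤ 2. For the lower bound, G contains the cycle 0–2–3–1–4–0, so G is not a forest; only forests have treewidth ≤ 1, hence tw(G) ≥ 2. Therefore the treewidth is 2.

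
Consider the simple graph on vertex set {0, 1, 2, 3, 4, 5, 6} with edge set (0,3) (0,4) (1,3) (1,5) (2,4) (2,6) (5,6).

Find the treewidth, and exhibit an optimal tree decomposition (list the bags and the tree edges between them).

The largest bag has 3 vertices, giving width 2; this decomposition certifies tw(G) ≤ 2. Since 2–4–0–3–1–5–6–2 is a cycle in G, G is not acyclic. Forests are exactly the graphs of treewidth ≤ 1, so tw(G) ≥ 2. The upper and lower bounds meet at 2, so that is the treewidth.

Treewidth 2.
Bags: B1 = {0, 2, 4}  B2 = {0, 2, 3}  B3 = {1, 2, 3}  B4 = {1, 2, 5}  B5 = {2, 5, 6}
Tree: B1–B2, B2–B3, B3–B4, B4–B5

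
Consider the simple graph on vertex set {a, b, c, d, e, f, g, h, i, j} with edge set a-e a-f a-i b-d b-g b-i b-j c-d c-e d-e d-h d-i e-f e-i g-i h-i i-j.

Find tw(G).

2

A width-2 tree decomposition is:
Bags: B1 = {b, d, i}  B2 = {d, e, i}  B3 = {b, i, j}  B4 = {c, d, e}  B5 = {a, e, i}  B6 = {b, g, i}  B7 = {a, e, f}  B8 = {d, h, i}
Tree: B1–B2, B1–B3, B2–B4, B2–B5, B3–B6, B5–B7, B1–B8
Each bag holds 3 vertices, so the decomposition has width 2, which upper-bounds the treewidth. Conversely, {c, d, e} is a clique of size 3, and the vertices of any clique must share a bag in every tree decomposition; so some bag has ≥ 3 vertices and tw(G) ≥ 2. Therefore the treewidth is 2.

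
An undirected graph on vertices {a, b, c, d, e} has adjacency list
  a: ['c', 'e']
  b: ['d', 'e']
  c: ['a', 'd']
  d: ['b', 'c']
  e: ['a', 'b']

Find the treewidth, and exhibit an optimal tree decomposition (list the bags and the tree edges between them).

Treewidth 2.
Bags: B1 = {b, d, e}  B2 = {a, d, e}  B3 = {a, c, d}
Tree: B1–B2, B2–B3

The largest bag has 3 vertices, giving width 2; this decomposition certifies tw(G) ≤ 2. Since d–b–e–a–c–d is a cycle in G, G is not acyclic. Forests are exactly the graphs of treewidth ≤ 1, so tw(G) ≥ 2. Therefore the treewidth is 2.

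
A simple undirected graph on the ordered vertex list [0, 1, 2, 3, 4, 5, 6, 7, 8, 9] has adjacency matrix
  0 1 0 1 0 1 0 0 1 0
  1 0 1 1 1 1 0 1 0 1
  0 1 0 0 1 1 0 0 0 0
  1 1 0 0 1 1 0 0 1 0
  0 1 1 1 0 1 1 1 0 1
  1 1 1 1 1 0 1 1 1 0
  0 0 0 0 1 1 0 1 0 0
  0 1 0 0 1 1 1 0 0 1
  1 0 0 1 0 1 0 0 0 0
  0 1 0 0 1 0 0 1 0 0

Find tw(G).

A width-3 tree decomposition is:
Bags: B1 = {0, 1, 3, 5}  B2 = {1, 3, 4, 5}  B3 = {1, 4, 5, 7}  B4 = {1, 2, 4, 5}  B5 = {1, 4, 7, 9}  B6 = {0, 3, 5, 8}  B7 = {4, 5, 6, 7}
Tree: B1–B2, B2–B3, B3–B4, B3–B5, B1–B6, B3–B7
Each bag holds 4 vertices, so the decomposition has width 3, which upper-bounds the treewidth. On the other hand G contains the 4-clique {1, 4, 7, 9}. A clique must lie in a single bag of any decomposition, so no decomposition can have width below 3. The upper and lower bounds meet at 3, so that is the treewidth.

3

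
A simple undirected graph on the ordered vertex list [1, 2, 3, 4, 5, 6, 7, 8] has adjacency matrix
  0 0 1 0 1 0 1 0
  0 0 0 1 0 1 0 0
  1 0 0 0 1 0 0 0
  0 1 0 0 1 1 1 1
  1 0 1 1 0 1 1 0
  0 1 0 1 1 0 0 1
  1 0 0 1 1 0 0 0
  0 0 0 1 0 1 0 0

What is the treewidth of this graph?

2

A width-2 tree decomposition is:
Bags: B1 = {4, 5, 6}  B2 = {4, 5, 7}  B3 = {1, 5, 7}  B4 = {4, 6, 8}  B5 = {1, 3, 5}  B6 = {2, 4, 6}
Tree: B1–B2, B2–B3, B1–B4, B3–B5, B4–B6
Each bag holds 3 vertices, so the decomposition has width 2, which upper-bounds the treewidth. For the lower bound, the 3 vertices {1, 3, 5} are pairwise adjacent, and any tree decomposition puts a clique entirely inside one bag — forcing width ≥ 2. Combining the bounds, tw(G) = 2.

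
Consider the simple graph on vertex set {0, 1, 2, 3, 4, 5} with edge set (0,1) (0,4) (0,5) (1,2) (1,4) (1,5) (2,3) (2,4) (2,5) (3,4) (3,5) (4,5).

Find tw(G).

3

A width-3 tree decomposition is:
Bags: B1 = {1, 2, 4, 5}  B2 = {0, 1, 4, 5}  B3 = {2, 3, 4, 5}
Tree: B1–B2, B1–B3
The largest bag has 4 vertices, giving width 3; this decomposition certifies tw(G) ≤ 3. Conversely, {0, 1, 4, 5} is a clique of size 4, and the vertices of any clique must share a bag in every tree decomposition; so some bag has ≥ 4 vertices and tw(G) ≥ 3. Therefore the treewidth is 3.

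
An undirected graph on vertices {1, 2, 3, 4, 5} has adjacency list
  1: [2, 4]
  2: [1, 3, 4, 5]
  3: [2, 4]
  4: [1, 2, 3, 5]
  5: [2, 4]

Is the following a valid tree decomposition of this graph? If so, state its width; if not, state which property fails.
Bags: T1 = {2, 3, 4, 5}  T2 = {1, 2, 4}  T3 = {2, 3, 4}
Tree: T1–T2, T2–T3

No — bags containing vertex 3 are not connected in the tree.

A tree decomposition must satisfy three properties: every vertex lies in some bag; for every edge, both endpoints lie together in some bag; and for every vertex, the bags containing it form a connected subtree. Here bags containing vertex 3 are not connected in the tree, so the decomposition is invalid.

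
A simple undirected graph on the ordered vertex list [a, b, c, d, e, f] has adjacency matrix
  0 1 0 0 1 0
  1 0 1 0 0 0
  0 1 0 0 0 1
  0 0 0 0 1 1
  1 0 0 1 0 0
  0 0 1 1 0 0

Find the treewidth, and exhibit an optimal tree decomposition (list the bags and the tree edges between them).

Treewidth 2.
One such decomposition:
Bags: B1 = {a, b, e}  B2 = {b, d, e}  B3 = {b, d, f}  B4 = {b, c, f}
Tree: B1–B2, B2–B3, B3–B4

Each bag holds 3 vertices, so the decomposition has width 2, which upper-bounds the treewidth. The edges b–a–e–d–f–c–b form a cycle, so G is not a tree and its treewidth is at least 2. Combining the bounds, tw(G) = 2.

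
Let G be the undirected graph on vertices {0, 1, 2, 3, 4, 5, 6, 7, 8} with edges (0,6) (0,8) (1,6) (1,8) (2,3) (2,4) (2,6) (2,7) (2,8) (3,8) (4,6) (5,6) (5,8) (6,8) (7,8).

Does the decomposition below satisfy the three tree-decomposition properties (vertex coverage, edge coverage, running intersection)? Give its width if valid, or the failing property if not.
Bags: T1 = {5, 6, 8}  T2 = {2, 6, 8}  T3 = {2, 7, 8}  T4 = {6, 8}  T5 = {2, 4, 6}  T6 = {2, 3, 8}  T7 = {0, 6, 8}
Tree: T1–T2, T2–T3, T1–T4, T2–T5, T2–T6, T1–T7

No — vertex 1 appears in no bag.

A tree decomposition must satisfy three properties: every vertex lies in some bag; for every edge, both endpoints lie together in some bag; and for every vertex, the bags containing it form a connected subtree. Here vertex 1 appears in no bag, so the decomposition is invalid.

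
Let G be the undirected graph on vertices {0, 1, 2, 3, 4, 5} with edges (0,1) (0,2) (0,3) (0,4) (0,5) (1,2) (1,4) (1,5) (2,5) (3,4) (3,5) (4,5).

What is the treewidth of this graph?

A width-3 tree decomposition is:
Bags: B1 = {0, 1, 4, 5}  B2 = {0, 1, 2, 5}  B3 = {0, 3, 4, 5}
Tree: B1–B2, B1–B3
The largest bag has 4 vertices, giving width 3; this decomposition certifies tw(G) ≤ 3. For the lower bound, the 4 vertices {0, 1, 2, 5} are pairwise adjacent, and any tree decomposition puts a clique entirely inside one bag — forcing width ≥ 3. Combining the bounds, tw(G) = 3.

3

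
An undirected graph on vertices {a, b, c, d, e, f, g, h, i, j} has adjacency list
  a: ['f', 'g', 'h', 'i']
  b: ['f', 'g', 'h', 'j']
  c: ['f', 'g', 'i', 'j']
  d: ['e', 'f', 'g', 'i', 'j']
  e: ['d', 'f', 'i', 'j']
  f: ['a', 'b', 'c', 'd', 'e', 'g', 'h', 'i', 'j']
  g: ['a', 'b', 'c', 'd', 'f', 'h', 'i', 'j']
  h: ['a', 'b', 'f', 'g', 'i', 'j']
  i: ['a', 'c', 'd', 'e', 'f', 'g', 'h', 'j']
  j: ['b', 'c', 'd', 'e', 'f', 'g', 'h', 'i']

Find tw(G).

A width-4 tree decomposition is:
Bags: B1 = {a, f, g, h, i}  B2 = {f, g, h, i, j}  B3 = {c, f, g, i, j}  B4 = {d, f, g, i, j}  B5 = {b, f, g, h, j}  B6 = {d, e, f, i, j}
Tree: B1–B2, B2–B3, B2–B4, B2–B5, B4–B6
Every bag has size at most 5, so the width is 5 − 1 = 4 and tw(G) ≤ 4. For the lower bound, the 5 vertices {b, f, g, h, j} are pairwise adjacent, and any tree decomposition puts a clique entirely inside one bag — forcing width ≥ 4. The upper and lower bounds meet at 4, so that is the treewidth.

4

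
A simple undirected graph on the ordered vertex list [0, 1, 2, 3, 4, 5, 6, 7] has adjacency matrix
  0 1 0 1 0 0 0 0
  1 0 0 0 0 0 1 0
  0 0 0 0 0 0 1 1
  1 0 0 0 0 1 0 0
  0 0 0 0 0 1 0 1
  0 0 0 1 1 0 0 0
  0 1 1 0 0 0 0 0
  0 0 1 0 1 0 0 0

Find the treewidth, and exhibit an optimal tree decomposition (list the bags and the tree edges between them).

The largest bag has 3 vertices, giving width 2; this decomposition certifies tw(G) ≤ 2. The edges 4–5–3–0–1–6–2–7–4 form a cycle, so G is not a tree and its treewidth is at least 2. The upper and lower bounds meet at 2, so that is the treewidth.

Treewidth 2.
One optimal decomposition is:
Bags: B1 = {3, 4, 5}  B2 = {0, 3, 4}  B3 = {0, 1, 4}  B4 = {1, 4, 6}  B5 = {2, 4, 6}  B6 = {2, 4, 7}
Tree: B1–B2, B2–B3, B3–B4, B4–B5, B5–B6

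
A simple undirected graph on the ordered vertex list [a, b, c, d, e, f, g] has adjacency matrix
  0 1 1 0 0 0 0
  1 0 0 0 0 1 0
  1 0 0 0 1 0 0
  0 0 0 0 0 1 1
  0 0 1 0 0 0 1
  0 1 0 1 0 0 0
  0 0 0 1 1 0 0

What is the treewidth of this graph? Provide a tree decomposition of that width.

Treewidth 2.
One optimal decomposition is:
Bags: B1 = {a, b, f}  B2 = {a, c, f}  B3 = {c, e, f}  B4 = {e, f, g}  B5 = {d, f, g}
Tree: B1–B2, B2–B3, B3–B4, B4–B5

Every bag has size at most 3, so the width is 3 − 1 = 2 and tw(G) ≤ 2. For the lower bound, G contains the cycle f–b–a–c–e–g–d–f, so G is not a forest; only forests have treewidth ≤ 1, hence tw(G) ≥ 2. The upper and lower bounds meet at 2, so that is the treewidth.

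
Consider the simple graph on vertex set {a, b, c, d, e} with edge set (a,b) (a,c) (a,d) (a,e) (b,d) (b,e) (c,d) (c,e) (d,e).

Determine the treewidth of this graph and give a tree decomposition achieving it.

Treewidth 3.
One optimal decomposition is:
Bags: B1 = {a, b, d, e}  B2 = {a, c, d, e}
Tree: B1–B2

Each bag holds 4 vertices, so the decomposition has width 3, which upper-bounds the treewidth. For the lower bound, the 4 vertices {a, c, d, e} are pairwise adjacent, and any tree decomposition puts a clique entirely inside one bag — forcing width ≥ 3. The upper and lower bounds meet at 3, so that is the treewidth.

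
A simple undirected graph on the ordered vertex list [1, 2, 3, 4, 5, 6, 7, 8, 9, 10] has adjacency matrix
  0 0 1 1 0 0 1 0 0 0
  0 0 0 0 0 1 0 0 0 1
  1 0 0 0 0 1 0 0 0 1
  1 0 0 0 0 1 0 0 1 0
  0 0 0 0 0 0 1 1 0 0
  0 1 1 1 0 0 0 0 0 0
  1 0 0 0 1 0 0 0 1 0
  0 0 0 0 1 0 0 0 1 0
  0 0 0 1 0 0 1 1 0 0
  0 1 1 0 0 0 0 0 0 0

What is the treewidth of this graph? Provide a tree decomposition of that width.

Treewidth 2.
One optimal decomposition is:
Bags: B1 = {5, 8, 9}  B2 = {5, 7, 9}  B3 = {4, 7, 9}  B4 = {1, 4, 7}  B5 = {1, 4, 6}  B6 = {1, 3, 6}  B7 = {2, 3, 6}  B8 = {2, 3, 10}
Tree: B1–B2, B2–B3, B3–B4, B4–B5, B5–B6, B6–B7, B7–B8

Every bag has size at most 3, so the width is 3 − 1 = 2 and tw(G) ≤ 2. Since 8–5–7–9–8 is a cycle in G, G is not acyclic. Forests are exactly the graphs of treewidth ≤ 1, so tw(G) ≥ 2. Combining the bounds, tw(G) = 2.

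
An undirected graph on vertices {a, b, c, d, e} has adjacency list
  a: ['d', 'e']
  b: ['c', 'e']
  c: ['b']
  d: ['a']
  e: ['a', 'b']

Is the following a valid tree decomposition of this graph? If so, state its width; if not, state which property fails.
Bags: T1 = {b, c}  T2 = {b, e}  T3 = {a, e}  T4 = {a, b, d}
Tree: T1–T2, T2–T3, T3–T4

A tree decomposition must satisfy three properties: every vertex lies in some bag; for every edge, both endpoints lie together in some bag; and for every vertex, the bags containing it form a connected subtree. Here bags containing vertex b are not connected in the tree, so the decomposition is invalid.

No — bags containing vertex b are not connected in the tree.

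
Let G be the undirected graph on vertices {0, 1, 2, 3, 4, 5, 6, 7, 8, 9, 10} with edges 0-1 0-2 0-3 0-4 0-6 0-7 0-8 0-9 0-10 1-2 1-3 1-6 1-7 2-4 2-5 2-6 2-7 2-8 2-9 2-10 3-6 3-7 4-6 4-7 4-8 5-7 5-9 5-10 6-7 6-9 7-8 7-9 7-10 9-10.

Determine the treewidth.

A width-4 tree decomposition is:
Bags: B1 = {0, 1, 2, 6, 7}  B2 = {0, 2, 4, 6, 7}  B3 = {0, 2, 6, 7, 9}  B4 = {0, 2, 7, 9, 10}  B5 = {2, 5, 7, 9, 10}  B6 = {0, 1, 3, 6, 7}  B7 = {0, 2, 4, 7, 8}
Tree: B1–B2, B2–B3, B3–B4, B4–B5, B1–B6, B2–B7
Each bag holds 5 vertices, so the decomposition has width 4, which upper-bounds the treewidth. For the lower bound, the 5 vertices {0, 2, 4, 7, 8} are pairwise adjacent, and any tree decomposition puts a clique entirely inside one bag — forcing width ≥ 4. Hence tw(G) = 4 exactly.

4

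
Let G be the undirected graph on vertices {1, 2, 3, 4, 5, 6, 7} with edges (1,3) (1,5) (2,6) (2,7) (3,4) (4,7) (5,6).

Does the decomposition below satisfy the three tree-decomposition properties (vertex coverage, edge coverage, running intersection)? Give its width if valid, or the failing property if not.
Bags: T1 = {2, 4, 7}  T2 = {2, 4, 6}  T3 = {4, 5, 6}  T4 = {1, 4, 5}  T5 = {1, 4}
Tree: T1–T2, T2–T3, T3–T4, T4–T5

No — vertex 3 appears in no bag.

A tree decomposition must satisfy three properties: every vertex lies in some bag; for every edge, both endpoints lie together in some bag; and for every vertex, the bags containing it form a connected subtree. Here vertex 3 appears in no bag, so the decomposition is invalid.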